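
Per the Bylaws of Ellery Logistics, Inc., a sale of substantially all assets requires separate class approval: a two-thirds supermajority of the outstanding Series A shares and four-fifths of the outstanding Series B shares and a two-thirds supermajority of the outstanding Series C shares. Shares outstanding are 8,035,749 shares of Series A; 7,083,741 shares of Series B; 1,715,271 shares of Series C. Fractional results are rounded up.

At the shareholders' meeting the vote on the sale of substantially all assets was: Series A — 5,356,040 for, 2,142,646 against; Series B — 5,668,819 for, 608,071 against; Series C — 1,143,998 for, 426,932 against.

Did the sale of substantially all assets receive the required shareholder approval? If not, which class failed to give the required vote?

Series A: 2/3 of 8035749 = 5357166; 5,357,166 required, 5,356,040 in favor — not approved.
Series B: 4/5 of 7083741 = 5666992.80, rounded up to 5666993; 5,666,993 required, 5,668,819 in favor — approved.
Series C: 2/3 of 1715271 = 1143514; 1,143,514 required, 1,143,998 in favor — approved.

Not approved — the Series A shares did not give the required vote.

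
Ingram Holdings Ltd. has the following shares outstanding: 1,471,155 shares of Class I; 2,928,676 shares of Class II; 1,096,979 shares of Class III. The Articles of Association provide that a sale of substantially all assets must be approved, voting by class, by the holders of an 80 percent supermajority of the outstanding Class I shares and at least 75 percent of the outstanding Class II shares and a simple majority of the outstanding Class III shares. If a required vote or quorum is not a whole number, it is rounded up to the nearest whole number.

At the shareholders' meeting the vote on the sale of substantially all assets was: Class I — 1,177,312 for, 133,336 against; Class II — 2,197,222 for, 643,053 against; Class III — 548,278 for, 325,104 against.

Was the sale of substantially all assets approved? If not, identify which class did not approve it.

Class I: 4/5 of 1471155 = 1176924; 1,176,924 required, 1,177,312 in favor — approved.
Class II: 3/4 of 2928676 = 2196507; 2,196,507 required, 2,197,222 in favor — approved.
Class III: a majority of 1096979 is 548490; 548,490 required, 548,278 in favor — not approved.

Not approved — the Class III shares did not give the required vote.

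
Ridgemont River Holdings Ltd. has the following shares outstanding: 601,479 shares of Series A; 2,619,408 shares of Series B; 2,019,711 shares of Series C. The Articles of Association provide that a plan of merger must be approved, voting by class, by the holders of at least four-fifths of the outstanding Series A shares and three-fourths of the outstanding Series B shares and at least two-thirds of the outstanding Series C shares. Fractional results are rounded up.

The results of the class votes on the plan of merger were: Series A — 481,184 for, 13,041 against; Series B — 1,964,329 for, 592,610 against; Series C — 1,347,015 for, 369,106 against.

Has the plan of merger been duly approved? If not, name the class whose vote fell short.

Not approved — the Series B shares did not give the required vote.

Series A: 4/5 of 601479 = 481183.20, rounded up to 481184; 481,184 required, 481,184 in favor — approved.
Series B: 3/4 of 2619408 = 1964556; 1,964,556 required, 1,964,329 in favor — not approved.
Series C: 2/3 of 2019711 = 1346474; 1,346,474 required, 1,347,015 in favor — approved.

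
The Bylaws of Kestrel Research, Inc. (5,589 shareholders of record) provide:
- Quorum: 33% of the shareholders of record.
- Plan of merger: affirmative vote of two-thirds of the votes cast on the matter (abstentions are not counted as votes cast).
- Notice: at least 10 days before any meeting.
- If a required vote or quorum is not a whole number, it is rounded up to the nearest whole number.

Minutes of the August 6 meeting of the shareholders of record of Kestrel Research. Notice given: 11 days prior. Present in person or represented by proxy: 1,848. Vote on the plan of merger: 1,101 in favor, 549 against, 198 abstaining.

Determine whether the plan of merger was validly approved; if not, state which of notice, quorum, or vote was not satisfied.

Notice: 11 days given; 10 required. Satisfied.
Quorum: 33% of 5,589 = 1,844.37, rounded up to 1,845; 1,848 present. Satisfied.
Vote: requires two-thirds of the votes cast (1,848 − 198 abstaining = 1,650); 2/3 of 1650 = 1100, so 1,100 needed; 1,101 in favor. Satisfied.

Valid — all requirements satisfied.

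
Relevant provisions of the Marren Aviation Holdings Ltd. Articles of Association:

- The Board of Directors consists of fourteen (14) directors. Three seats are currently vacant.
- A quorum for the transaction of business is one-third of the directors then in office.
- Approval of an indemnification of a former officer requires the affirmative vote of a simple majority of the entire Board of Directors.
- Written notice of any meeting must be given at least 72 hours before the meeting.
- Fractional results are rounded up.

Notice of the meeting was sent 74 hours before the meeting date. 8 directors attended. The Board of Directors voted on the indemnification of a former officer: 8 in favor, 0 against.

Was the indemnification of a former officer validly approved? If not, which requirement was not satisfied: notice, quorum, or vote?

Valid — all requirements satisfied.

Notice: 74 hours given; 72 required (74 ≥ 72). Satisfied.
Quorum: 8 present; quorum is 4. Satisfied.
Vote: the indemnification of a former officer requires a majority of the entire Board of Directors (14). A majority of 14 is 8, so 8 affirmative votes are needed; 8 voted in favor. Satisfied.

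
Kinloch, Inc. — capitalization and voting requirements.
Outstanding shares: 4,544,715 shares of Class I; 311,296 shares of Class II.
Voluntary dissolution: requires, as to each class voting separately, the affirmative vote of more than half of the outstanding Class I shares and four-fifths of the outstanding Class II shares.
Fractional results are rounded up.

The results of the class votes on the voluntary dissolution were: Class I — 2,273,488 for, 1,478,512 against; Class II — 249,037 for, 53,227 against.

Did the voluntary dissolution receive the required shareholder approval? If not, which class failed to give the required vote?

Class I: a majority of 4544715 is 2272358; 2,272,358 required, 2,273,488 in favor — approved.
Class II: 4/5 of 311296 = 249036.80, rounded up to 249037; 249,037 required, 249,037 in favor — approved.

Approved — every class gave the required vote.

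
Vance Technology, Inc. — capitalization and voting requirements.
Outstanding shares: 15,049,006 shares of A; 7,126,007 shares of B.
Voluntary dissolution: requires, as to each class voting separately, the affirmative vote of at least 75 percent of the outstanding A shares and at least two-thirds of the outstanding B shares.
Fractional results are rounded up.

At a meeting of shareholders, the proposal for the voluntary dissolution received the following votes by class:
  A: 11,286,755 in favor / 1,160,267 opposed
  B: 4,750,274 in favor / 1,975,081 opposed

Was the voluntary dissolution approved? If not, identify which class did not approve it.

A: 3/4 of 15049006 = 11286754.50, rounded up to 11286755; 11,286,755 required, 11,286,755 in favor — approved.
B: 2/3 of 7126007 = 4750671.33, rounded up to 4750672; 4,750,672 required, 4,750,274 in favor — not approved.

Not approved — the B shares did not give the required vote.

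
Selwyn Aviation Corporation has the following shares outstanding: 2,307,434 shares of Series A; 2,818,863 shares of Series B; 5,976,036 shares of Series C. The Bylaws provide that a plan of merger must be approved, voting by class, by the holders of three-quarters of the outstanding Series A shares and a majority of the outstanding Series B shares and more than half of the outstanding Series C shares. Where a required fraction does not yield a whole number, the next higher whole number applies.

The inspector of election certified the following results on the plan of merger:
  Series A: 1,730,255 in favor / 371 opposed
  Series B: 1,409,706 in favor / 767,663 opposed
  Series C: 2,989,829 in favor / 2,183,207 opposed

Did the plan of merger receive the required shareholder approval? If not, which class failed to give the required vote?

Series A: 3/4 of 2307434 = 1730575.50, rounded up to 1730576; 1,730,576 required, 1,730,255 in favor — not approved.
Series B: a majority of 2818863 is 1409432; 1,409,432 required, 1,409,706 in favor — approved.
Series C: a majority of 5976036 is 2988019; 2,988,019 required, 2,989,829 in favor — approved.

Not approved — the Series A shares did not give the required vote.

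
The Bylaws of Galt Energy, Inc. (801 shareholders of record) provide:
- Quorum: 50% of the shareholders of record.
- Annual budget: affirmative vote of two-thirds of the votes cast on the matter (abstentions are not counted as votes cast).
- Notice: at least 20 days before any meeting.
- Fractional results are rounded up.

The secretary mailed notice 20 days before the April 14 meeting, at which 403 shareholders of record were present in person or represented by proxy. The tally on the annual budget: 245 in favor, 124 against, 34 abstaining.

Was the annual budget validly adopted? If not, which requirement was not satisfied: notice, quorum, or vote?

Notice: 20 days given; 20 required. Satisfied.
Quorum: 50% of 801 = 400.50, rounded up to 401; 403 present. Satisfied.
Vote: requires two-thirds of the votes cast (403 − 34 abstaining = 369); 2/3 of 369 = 246, so 246 needed; 245 in favor. Not satisfied.

Invalid — vote requirement not satisfied.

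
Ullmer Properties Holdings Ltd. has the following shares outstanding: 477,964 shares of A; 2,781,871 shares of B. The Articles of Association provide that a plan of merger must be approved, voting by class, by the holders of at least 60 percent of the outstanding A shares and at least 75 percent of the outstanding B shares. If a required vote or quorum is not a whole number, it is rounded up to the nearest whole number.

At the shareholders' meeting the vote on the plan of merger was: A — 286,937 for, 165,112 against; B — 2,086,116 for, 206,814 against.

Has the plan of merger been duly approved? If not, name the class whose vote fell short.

Not approved — the B shares did not give the required vote.

A: 3/5 of 477964 = 286778.40, rounded up to 286779; 286,779 required, 286,937 in favor — approved.
B: 3/4 of 2781871 = 2086403.25, rounded up to 2086404; 2,086,404 required, 2,086,116 in favor — not approved.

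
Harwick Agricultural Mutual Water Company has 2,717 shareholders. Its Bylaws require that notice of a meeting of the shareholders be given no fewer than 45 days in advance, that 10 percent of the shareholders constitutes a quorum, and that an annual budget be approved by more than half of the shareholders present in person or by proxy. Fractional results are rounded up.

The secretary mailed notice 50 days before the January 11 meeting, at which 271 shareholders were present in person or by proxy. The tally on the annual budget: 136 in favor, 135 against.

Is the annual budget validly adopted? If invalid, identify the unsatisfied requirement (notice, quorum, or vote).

Notice: 50 days given; 45 required. Satisfied.
Quorum: 10% of 2,717 = 271.70, rounded up to 272; 271 present. Not satisfied.
Vote: requires a majority of those present (271); a majority of 271 is 136, so 136 needed; 136 in favor. Satisfied.

Invalid — quorum requirement not satisfied.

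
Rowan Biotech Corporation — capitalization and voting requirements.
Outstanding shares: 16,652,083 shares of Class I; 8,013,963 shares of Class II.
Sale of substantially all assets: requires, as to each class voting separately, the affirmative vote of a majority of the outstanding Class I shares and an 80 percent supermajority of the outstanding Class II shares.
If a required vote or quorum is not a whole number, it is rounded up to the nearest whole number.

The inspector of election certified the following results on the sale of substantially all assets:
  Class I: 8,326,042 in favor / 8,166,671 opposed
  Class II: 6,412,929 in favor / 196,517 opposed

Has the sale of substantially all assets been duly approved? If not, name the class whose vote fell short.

Class I: a majority of 16652083 is 8326042; 8,326,042 required, 8,326,042 in favor — approved.
Class II: 4/5 of 8013963 = 6411170.40, rounded up to 6411171; 6,411,171 required, 6,412,929 in favor — approved.

Approved — every class gave the required vote.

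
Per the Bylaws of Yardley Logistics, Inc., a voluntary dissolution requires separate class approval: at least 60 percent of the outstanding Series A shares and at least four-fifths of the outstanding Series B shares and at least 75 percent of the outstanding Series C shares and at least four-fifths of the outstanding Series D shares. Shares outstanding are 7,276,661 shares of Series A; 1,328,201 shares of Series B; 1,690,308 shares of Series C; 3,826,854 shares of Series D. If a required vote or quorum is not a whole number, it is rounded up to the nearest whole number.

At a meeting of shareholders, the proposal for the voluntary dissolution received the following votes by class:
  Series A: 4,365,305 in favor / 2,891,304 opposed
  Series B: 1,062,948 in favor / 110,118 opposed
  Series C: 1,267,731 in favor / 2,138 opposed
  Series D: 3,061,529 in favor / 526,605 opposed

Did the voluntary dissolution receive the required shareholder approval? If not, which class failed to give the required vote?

Not approved — the Series A shares did not give the required vote.

Series A: 3/5 of 7276661 = 4365996.60, rounded up to 4365997; 4,365,997 required, 4,365,305 in favor — not approved.
Series B: 4/5 of 1328201 = 1062560.80, rounded up to 1062561; 1,062,561 required, 1,062,948 in favor — approved.
Series C: 3/4 of 1690308 = 1267731; 1,267,731 required, 1,267,731 in favor — approved.
Series D: 4/5 of 3826854 = 3061483.20, rounded up to 3061484; 3,061,484 required, 3,061,529 in favor — approved.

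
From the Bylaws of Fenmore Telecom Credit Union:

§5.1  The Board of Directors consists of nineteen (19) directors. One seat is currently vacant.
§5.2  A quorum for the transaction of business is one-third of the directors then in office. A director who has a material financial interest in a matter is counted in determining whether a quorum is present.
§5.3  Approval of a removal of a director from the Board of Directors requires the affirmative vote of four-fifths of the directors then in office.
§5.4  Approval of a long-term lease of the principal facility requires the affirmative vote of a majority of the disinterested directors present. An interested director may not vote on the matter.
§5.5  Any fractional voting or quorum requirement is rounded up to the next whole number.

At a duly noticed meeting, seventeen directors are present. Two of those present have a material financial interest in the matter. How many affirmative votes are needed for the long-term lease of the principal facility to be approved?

8

The long-term lease of the principal facility requires a majority of the disinterested directors present (17 − 2 = 15).
A majority of 15 is 8.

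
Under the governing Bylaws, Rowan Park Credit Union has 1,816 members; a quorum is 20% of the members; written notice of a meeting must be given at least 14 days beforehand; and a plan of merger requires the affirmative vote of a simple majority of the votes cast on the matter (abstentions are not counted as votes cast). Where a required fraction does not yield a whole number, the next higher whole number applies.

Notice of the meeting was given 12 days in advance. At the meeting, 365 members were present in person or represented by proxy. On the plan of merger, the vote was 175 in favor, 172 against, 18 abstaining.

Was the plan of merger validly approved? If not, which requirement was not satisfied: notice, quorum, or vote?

Invalid — notice requirement not satisfied.

Notice: 12 days given; 14 required. Not satisfied.
Quorum: 20% of 1,816 = 363.20, rounded up to 364; 365 present. Satisfied.
Vote: requires a majority of the votes cast (365 − 18 abstaining = 347); a majority of 347 is 174, so 174 needed; 175 in favor. Satisfied.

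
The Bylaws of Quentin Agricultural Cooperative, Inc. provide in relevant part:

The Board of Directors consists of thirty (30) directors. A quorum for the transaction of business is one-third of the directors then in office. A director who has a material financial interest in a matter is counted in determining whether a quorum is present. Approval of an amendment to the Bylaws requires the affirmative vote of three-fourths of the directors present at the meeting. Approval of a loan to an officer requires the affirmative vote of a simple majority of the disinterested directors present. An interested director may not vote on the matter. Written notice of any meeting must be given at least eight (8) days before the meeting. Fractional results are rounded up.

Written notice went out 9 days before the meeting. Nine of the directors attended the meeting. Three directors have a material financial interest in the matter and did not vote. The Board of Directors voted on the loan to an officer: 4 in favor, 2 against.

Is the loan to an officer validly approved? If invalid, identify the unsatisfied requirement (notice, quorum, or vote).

Notice: 9 days given; 8 required (9 ≥ 8). Satisfied.
Quorum: 9 present (interested directors count toward quorum); quorum is 10. Not satisfied.
Vote: the loan to an officer requires a majority of the disinterested directors present (9 − 3 = 6). A majority of 6 is 4, so 4 affirmative votes are needed; 4 voted in favor. Satisfied. (Moot — without a quorum no business can be validly transacted.)

Invalid — quorum requirement not satisfied.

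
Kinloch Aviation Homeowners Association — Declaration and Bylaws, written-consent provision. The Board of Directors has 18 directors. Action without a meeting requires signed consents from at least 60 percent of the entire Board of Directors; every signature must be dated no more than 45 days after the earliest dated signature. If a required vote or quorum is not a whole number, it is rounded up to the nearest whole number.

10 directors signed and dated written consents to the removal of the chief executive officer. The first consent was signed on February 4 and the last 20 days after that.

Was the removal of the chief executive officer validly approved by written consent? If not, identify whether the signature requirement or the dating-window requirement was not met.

Not effective — insufficient signatures.

Signatures required: at least 60 percent of 18 — 3/5 of 18 = 10.80, rounded up to 11, so 11 needed; 10 signed. Insufficient.
Dating window: the latest signature is 20 days after the earliest; the limit is 45 days. Within the window.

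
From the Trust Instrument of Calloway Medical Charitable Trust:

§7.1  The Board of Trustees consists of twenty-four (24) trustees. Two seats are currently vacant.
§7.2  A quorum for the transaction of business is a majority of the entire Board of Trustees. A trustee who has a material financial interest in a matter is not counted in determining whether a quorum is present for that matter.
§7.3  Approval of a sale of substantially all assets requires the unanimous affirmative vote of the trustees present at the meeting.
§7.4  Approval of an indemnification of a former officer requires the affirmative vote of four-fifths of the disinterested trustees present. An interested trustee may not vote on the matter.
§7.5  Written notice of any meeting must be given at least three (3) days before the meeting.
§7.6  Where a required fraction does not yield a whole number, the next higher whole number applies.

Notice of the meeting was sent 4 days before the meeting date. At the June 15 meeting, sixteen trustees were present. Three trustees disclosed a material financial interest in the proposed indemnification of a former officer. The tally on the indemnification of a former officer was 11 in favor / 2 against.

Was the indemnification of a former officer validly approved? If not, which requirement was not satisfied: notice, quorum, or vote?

Valid — all requirements satisfied.

Notice: 4 days given; 3 required (4 ≥ 3). Satisfied.
Quorum: 16 present, but the 3 interested trustees do not count, leaving 13. Quorum is 13. Satisfied.
Vote: the indemnification of a former officer requires four-fifths of the disinterested trustees present (16 − 3 = 13). 4/5 of 13 = 10.40, rounded up to 11, so 11 affirmative votes are needed; 11 voted in favor. Satisfied.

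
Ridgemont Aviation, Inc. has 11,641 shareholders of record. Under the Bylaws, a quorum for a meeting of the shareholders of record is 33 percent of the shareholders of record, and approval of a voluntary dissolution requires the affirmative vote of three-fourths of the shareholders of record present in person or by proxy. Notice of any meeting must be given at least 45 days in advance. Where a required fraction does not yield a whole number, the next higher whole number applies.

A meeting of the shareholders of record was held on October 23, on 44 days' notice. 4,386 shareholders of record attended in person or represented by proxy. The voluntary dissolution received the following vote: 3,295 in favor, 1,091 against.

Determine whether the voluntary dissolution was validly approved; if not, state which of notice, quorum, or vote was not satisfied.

Invalid — notice requirement not satisfied.

Notice: 44 days given; 45 required. Not satisfied.
Quorum: 33% of 11,641 = 3,841.53, rounded up to 3,842; 4,386 present. Satisfied.
Vote: requires three-fourths of those present (4,386); 3/4 of 4386 = 3289.50, rounded up to 3290, so 3,290 needed; 3,295 in favor. Satisfied.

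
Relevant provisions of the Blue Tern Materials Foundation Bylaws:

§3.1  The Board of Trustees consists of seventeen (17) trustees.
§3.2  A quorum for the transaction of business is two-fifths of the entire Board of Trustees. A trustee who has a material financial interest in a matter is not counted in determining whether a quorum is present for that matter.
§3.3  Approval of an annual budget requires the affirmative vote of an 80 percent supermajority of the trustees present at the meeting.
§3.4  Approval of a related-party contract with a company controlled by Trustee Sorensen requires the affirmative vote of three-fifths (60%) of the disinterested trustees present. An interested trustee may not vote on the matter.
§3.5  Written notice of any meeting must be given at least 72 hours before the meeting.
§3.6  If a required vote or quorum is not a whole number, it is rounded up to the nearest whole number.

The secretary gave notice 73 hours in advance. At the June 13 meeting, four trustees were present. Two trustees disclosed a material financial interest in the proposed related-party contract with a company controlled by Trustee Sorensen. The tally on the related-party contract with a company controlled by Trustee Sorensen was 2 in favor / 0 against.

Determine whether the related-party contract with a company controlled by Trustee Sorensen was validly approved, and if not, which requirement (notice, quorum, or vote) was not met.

Invalid — quorum requirement not satisfied.

Notice: 73 hours given; 72 required (73 ≥ 72). Satisfied.
Quorum: 4 present, but the 2 interested trustees do not count, leaving 2. Quorum is 7. Not satisfied.
Vote: the related-party contract with a company controlled by Trustee Sorensen requires three-fifths of the disinterested trustees present (4 − 2 = 2). 3/5 of 2 = 1.20, rounded up to 2, so 2 affirmative votes are needed; 2 voted in favor. Satisfied. (Moot — without a quorum no business can be validly transacted.)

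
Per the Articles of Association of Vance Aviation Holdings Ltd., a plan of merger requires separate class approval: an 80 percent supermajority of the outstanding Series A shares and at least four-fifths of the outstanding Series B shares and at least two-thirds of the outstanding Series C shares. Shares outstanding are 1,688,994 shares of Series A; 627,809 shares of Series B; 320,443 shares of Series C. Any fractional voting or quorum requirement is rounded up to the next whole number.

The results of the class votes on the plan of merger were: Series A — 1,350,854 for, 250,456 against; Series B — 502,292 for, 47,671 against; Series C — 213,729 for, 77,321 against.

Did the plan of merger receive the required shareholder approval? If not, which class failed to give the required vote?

Not approved — the Series A shares did not give the required vote.

Series A: 4/5 of 1688994 = 1351195.20, rounded up to 1351196; 1,351,196 required, 1,350,854 in favor — not approved.
Series B: 4/5 of 627809 = 502247.20, rounded up to 502248; 502,248 required, 502,292 in favor — approved.
Series C: 2/3 of 320443 = 213628.67, rounded up to 213629; 213,629 required, 213,729 in favor — approved.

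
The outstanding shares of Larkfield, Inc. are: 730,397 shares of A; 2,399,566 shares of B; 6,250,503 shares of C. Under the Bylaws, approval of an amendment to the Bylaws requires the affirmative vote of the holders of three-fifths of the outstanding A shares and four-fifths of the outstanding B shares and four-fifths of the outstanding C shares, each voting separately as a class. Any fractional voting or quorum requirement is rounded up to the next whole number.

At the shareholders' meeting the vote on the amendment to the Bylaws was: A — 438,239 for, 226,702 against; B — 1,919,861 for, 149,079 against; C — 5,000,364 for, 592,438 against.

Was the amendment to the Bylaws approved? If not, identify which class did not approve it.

A: 3/5 of 730397 = 438238.20, rounded up to 438239; 438,239 required, 438,239 in favor — approved.
B: 4/5 of 2399566 = 1919652.80, rounded up to 1919653; 1,919,653 required, 1,919,861 in favor — approved.
C: 4/5 of 6250503 = 5000402.40, rounded up to 5000403; 5,000,403 required, 5,000,364 in favor — not approved.

Not approved — the C shares did not give the required vote.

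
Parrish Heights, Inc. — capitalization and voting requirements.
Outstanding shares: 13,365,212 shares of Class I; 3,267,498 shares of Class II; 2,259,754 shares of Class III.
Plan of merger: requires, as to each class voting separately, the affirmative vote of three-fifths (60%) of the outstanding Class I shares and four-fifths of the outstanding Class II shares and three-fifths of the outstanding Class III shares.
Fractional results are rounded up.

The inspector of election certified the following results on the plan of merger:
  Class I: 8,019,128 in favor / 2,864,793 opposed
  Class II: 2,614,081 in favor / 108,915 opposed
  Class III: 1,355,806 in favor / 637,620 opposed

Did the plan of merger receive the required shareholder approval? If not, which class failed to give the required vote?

Class I: 3/5 of 13365212 = 8019127.20, rounded up to 8019128; 8,019,128 required, 8,019,128 in favor — approved.
Class II: 4/5 of 3267498 = 2613998.40, rounded up to 2613999; 2,613,999 required, 2,614,081 in favor — approved.
Class III: 3/5 of 2259754 = 1355852.40, rounded up to 1355853; 1,355,853 required, 1,355,806 in favor — not approved.

Not approved — the Class III shares did not give the required vote.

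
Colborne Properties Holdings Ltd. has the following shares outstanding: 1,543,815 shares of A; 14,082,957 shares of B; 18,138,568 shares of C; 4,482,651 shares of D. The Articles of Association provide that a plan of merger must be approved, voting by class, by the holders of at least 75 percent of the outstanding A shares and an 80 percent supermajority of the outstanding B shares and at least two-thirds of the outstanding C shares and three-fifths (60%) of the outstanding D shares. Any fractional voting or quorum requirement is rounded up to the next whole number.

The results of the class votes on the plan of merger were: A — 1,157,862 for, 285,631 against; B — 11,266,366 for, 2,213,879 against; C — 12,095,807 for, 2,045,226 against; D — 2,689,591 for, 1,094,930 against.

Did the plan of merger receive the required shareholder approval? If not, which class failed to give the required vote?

Approved — every class gave the required vote.

A: 3/4 of 1543815 = 1157861.25, rounded up to 1157862; 1,157,862 required, 1,157,862 in favor — approved.
B: 4/5 of 14082957 = 11266365.60, rounded up to 11266366; 11,266,366 required, 11,266,366 in favor — approved.
C: 2/3 of 18138568 = 12092378.67, rounded up to 12092379; 12,092,379 required, 12,095,807 in favor — approved.
D: 3/5 of 4482651 = 2689590.60, rounded up to 2689591; 2,689,591 required, 2,689,591 in favor — approved.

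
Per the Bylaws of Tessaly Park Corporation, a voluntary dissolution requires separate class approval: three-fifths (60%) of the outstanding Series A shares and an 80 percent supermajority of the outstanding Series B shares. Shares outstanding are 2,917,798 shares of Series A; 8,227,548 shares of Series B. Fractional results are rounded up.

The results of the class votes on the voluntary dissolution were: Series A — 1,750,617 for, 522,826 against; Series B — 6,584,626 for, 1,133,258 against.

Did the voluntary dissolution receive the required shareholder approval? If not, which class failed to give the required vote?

Not approved — the Series A shares did not give the required vote.

Series A: 3/5 of 2917798 = 1750678.80, rounded up to 1750679; 1,750,679 required, 1,750,617 in favor — not approved.
Series B: 4/5 of 8227548 = 6582038.40, rounded up to 6582039; 6,582,039 required, 6,584,626 in favor — approved.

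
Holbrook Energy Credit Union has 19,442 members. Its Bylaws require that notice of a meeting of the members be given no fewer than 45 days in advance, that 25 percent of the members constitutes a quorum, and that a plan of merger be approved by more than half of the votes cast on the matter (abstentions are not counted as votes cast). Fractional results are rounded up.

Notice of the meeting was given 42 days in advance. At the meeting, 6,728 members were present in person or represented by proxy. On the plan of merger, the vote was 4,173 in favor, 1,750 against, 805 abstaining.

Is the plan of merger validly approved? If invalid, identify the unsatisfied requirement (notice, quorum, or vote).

Notice: 42 days given; 45 required. Not satisfied.
Quorum: 25% of 19,442 = 4,860.50, rounded up to 4,861; 6,728 present. Satisfied.
Vote: requires a majority of the votes cast (6,728 − 805 abstaining = 5,923); a majority of 5923 is 2962, so 2,962 needed; 4,173 in favor. Satisfied.

Invalid — notice requirement not satisfied.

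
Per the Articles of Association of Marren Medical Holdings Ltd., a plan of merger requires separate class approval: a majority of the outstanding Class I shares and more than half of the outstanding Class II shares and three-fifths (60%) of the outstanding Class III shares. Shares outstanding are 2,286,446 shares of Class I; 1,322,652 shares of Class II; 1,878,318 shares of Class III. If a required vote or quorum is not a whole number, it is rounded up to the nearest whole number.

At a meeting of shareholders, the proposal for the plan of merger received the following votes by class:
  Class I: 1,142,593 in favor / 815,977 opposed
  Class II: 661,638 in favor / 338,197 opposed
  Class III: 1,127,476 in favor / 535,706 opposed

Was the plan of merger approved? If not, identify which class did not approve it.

Class I: a majority of 2286446 is 1143224; 1,143,224 required, 1,142,593 in favor — not approved.
Class II: a majority of 1322652 is 661327; 661,327 required, 661,638 in favor — approved.
Class III: 3/5 of 1878318 = 1126990.80, rounded up to 1126991; 1,126,991 required, 1,127,476 in favor — approved.

Not approved — the Class I shares did not give the required vote.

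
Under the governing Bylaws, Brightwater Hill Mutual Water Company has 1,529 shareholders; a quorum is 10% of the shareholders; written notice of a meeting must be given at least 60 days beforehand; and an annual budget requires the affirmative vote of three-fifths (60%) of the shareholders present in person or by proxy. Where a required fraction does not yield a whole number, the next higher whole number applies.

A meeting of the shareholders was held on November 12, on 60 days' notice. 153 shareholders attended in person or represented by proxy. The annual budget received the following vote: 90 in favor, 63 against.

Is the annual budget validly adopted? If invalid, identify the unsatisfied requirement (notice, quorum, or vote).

Notice: 60 days given; 60 required. Satisfied.
Quorum: 10% of 1,529 = 152.90, rounded up to 153; 153 present. Satisfied.
Vote: requires three-fifths of those present (153); 3/5 of 153 = 91.80, rounded up to 92, so 92 needed; 90 in favor. Not satisfied.

Invalid — vote requirement not satisfied.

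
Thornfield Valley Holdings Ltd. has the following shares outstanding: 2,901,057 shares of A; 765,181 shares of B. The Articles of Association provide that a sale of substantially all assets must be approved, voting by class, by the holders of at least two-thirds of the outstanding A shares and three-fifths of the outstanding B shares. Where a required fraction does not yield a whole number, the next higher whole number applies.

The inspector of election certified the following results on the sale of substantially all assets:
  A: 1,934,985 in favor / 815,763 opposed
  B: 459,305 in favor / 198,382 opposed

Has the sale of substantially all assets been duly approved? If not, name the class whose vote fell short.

A: 2/3 of 2901057 = 1934038; 1,934,038 required, 1,934,985 in favor — approved.
B: 3/5 of 765181 = 459108.60, rounded up to 459109; 459,109 required, 459,305 in favor — approved.

Approved — every class gave the required vote.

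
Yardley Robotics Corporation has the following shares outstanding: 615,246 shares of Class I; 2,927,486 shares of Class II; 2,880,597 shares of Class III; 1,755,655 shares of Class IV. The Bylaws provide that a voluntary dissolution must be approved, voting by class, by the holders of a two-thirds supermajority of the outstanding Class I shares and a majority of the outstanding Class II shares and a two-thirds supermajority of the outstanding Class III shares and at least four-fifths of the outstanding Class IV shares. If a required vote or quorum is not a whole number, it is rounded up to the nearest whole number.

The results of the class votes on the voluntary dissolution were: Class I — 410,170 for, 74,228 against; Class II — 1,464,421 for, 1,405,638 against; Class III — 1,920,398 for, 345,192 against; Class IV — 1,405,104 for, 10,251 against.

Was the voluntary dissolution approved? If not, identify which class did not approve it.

Class I: 2/3 of 615246 = 410164; 410,164 required, 410,170 in favor — approved.
Class II: a majority of 2927486 is 1463744; 1,463,744 required, 1,464,421 in favor — approved.
Class III: 2/3 of 2880597 = 1920398; 1,920,398 required, 1,920,398 in favor — approved.
Class IV: 4/5 of 1755655 = 1404524; 1,404,524 required, 1,405,104 in favor — approved.

Approved — every class gave the required vote.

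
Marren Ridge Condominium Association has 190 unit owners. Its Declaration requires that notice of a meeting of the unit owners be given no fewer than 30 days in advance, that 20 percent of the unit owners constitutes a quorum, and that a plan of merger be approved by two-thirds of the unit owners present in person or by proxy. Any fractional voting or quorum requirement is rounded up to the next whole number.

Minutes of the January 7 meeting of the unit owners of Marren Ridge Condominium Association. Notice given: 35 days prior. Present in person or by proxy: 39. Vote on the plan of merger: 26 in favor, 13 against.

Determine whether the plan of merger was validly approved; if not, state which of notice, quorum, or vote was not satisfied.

Notice: 35 days given; 30 required. Satisfied.
Quorum: 20% of 190 = 38; 39 present. Satisfied.
Vote: requires two-thirds of those present (39); 2/3 of 39 = 26, so 26 needed; 26 in favor. Satisfied.

Valid — all requirements satisfied.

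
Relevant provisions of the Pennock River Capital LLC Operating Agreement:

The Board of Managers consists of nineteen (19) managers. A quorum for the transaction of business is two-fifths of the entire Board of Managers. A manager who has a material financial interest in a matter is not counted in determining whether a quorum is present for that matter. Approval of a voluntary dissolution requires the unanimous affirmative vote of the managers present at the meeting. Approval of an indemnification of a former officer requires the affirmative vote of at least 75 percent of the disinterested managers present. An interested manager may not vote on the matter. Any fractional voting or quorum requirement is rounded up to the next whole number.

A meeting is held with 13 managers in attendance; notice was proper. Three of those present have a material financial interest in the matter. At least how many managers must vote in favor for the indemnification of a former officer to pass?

8

The indemnification of a former officer requires three-fourths of the disinterested managers present (13 − 3 = 10).
3/4 of 10 = 7.50, rounded up to 8.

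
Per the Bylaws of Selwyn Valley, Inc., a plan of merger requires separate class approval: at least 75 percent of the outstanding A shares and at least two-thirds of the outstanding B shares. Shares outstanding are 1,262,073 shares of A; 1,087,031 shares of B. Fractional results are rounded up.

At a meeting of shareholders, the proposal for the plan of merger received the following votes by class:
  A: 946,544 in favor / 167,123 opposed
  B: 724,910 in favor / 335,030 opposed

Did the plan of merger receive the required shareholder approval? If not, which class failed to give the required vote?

A: 3/4 of 1262073 = 946554.75, rounded up to 946555; 946,555 required, 946,544 in favor — not approved.
B: 2/3 of 1087031 = 724687.33, rounded up to 724688; 724,688 required, 724,910 in favor — approved.

Not approved — the A shares did not give the required vote.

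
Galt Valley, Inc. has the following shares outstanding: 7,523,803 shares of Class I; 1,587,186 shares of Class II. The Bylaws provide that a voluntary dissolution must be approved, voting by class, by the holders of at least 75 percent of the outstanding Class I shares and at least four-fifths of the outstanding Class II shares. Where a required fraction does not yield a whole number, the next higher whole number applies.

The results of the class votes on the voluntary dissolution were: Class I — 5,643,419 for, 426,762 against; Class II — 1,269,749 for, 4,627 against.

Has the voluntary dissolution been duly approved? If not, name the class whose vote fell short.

Approved — every class gave the required vote.

Class I: 3/4 of 7523803 = 5642852.25, rounded up to 5642853; 5,642,853 required, 5,643,419 in favor — approved.
Class II: 4/5 of 1587186 = 1269748.80, rounded up to 1269749; 1,269,749 required, 1,269,749 in favor — approved.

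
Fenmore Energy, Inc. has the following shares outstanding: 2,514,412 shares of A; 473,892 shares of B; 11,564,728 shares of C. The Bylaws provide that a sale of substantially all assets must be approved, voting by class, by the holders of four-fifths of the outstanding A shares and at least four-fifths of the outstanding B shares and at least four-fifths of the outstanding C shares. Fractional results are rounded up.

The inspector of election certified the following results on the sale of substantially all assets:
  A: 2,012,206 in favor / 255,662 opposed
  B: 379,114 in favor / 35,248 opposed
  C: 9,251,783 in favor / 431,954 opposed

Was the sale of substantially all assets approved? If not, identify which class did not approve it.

A: 4/5 of 2514412 = 2011529.60, rounded up to 2011530; 2,011,530 required, 2,012,206 in favor — approved.
B: 4/5 of 473892 = 379113.60, rounded up to 379114; 379,114 required, 379,114 in favor — approved.
C: 4/5 of 11564728 = 9251782.40, rounded up to 9251783; 9,251,783 required, 9,251,783 in favor — approved.

Approved — every class gave the required vote.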